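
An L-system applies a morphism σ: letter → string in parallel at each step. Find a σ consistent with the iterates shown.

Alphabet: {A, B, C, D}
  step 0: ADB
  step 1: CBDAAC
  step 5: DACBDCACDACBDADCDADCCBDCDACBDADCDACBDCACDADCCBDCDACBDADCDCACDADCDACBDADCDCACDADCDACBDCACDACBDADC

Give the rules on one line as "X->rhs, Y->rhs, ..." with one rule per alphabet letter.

A->CB, B->AC, C->DC, D->DA

  step 0 ⇒ step 1: ADB ⇒ CB·DA·AC
    A ↦ CB
    B ↦ AC
    D ↦ DA
    C ↦ DC  (constrained at step 1)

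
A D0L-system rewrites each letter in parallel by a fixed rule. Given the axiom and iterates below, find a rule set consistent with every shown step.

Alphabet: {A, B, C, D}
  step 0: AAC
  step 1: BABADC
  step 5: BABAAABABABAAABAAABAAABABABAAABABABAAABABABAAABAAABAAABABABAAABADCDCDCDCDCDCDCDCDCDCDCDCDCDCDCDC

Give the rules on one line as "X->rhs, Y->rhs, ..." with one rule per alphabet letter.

  step 0 ⇒ step 1: AAC ⇒ BA·BA·DC
    A ↦ BA
    C ↦ DC
    B ↦ AA  (constrained at step 1)
    D ↦ DC  (constrained at step 1)

A->BA, B->AA, C->DC, D->DC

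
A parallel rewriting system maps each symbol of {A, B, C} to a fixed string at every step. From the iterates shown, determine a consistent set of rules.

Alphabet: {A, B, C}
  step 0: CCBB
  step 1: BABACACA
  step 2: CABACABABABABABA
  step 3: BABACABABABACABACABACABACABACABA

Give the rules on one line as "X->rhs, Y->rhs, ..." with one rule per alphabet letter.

A->BA, B->CA, C->BA

  step 2 ⇒ step 3: CABACABABABABABA ⇒ BA·BA·CA·BA·BA·BA·CA·BA·CA·BA·CA·BA·CA·BA·CA·BA
    A ↦ BA
    B ↦ CA
    C ↦ BA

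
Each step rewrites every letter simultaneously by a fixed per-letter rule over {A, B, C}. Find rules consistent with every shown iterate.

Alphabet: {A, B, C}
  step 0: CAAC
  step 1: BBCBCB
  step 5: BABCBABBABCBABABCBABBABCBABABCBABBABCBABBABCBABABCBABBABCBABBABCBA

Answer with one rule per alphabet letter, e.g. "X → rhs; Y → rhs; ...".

  step 0 ⇒ step 1: CAAC ⇒ B·BC·BC·B
    A ↦ BC
    C ↦ B
    B ↦ BA  (constrained at step 1)

A->BC, B->BA, C->B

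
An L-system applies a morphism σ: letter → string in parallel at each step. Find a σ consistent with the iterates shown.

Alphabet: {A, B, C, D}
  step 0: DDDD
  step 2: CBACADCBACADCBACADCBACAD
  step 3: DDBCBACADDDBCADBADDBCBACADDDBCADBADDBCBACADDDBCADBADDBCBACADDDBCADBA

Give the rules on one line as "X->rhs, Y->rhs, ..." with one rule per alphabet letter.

A->CAD, B->CBA, C->DDB, D->BA

  step 2 ⇒ step 3: CBACADCBACADCBACADCBACAD ⇒ DDB·CBA·CAD·DDB·CAD·BA·DDB·CBA·CAD·DDB·CAD·BA·DDB·CBA·CAD·DDB·CAD·BA·DDB·CBA·CAD·DDB·CAD·BA
    A ↦ CAD
    B ↦ CBA
    C ↦ DDB
    D ↦ BA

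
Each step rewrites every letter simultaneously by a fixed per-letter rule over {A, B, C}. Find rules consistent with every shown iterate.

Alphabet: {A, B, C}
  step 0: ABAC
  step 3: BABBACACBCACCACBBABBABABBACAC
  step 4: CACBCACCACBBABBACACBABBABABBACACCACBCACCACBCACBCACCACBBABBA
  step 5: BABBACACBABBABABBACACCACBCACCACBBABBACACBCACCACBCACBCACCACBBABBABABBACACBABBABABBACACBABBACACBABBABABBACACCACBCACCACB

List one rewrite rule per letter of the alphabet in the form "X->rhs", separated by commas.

  step 4 ⇒ step 5: CACBCACCACBBABBACACBABBABABBACACCACBCACCACBCACBCACCACBBABBA ⇒ BA·B·BA·CAC·BA·B·BA·BA·B·BA·CAC·CAC·B·CAC·CAC·B·BA·B·BA·CAC·B·CAC·CAC·B·CAC·B·CAC·CAC·B·BA·B·BA·BA·B·BA·CAC·BA·B·BA·BA·B·BA·CAC·BA·B·BA·CAC·BA·B·BA·BA·B·BA·CAC·CAC·B·CAC·CAC·B
    A ↦ B
    B ↦ CAC
    C ↦ BA

A->B, B->CAC, C->BA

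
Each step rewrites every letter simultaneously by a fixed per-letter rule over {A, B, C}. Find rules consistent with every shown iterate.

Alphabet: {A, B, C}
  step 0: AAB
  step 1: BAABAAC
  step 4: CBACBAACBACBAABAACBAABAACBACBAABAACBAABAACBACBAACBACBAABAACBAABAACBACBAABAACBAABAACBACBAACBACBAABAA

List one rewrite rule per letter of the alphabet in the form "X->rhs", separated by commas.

  step 0 ⇒ step 1: AAB ⇒ BAA·BAA·C
    A ↦ BAA
    B ↦ C
    C ↦ CBA  (constrained at step 1)

A->BAA, B->C, C->CBA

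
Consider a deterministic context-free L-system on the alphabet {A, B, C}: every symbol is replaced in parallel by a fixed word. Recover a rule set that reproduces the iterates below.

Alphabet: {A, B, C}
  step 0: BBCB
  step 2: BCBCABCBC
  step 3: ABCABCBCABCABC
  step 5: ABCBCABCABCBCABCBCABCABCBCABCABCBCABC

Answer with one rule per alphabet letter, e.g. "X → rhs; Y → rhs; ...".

A->BC, B->A, C->BC

  step 2 ⇒ step 3: BCBCABCBC ⇒ A·BC·A·BC·BC·A·BC·A·BC
    A ↦ BC
    B ↦ A
    C ↦ BC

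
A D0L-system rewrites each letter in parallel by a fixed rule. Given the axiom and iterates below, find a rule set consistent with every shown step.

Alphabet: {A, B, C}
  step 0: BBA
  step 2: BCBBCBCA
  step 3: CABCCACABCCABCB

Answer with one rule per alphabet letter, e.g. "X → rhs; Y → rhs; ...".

A->B, B->CA, C->BC

  step 2 ⇒ step 3: BCBBCBCA ⇒ CA·BC·CA·CA·BC·CA·BC·B
    A ↦ B
    B ↦ CA
    C ↦ BC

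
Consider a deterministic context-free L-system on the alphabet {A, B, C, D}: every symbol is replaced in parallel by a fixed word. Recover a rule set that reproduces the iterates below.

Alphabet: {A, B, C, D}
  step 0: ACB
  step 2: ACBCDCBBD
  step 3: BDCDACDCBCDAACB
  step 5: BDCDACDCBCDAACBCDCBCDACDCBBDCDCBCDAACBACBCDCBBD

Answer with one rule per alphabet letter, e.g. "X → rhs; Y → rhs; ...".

A->BD, B->A, C->CD, D->CB

  step 2 ⇒ step 3: ACBCDCBBD ⇒ BD·CD·A·CD·CB·CD·A·A·CB
    A ↦ BD
    B ↦ A
    C ↦ CD
    D ↦ CB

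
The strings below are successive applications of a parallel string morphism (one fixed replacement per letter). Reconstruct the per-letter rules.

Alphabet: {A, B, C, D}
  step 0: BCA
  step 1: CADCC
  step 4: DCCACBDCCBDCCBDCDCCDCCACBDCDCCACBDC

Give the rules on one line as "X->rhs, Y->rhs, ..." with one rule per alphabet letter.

  step 0 ⇒ step 1: BCA ⇒ CA·DC·C
    A ↦ C
    B ↦ CA
    C ↦ DC
    D ↦ CB  (constrained at step 1)

A->C, B->CA, C->DC, D->CB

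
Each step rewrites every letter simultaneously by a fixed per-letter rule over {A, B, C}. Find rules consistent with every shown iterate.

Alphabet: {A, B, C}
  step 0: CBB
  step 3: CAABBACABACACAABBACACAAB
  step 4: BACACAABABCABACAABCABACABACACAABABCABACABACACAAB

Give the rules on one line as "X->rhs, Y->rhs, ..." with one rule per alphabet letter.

  step 3 ⇒ step 4: CAABBACABACACAABBACACAAB ⇒ BA·CA·CA·AB·AB·CA·BA·CA·AB·CA·BA·CA·BA·CA·CA·AB·AB·CA·BA·CA·BA·CA·CA·AB
    A ↦ CA
    B ↦ AB
    C ↦ BA

A->CA, B->AB, C->BA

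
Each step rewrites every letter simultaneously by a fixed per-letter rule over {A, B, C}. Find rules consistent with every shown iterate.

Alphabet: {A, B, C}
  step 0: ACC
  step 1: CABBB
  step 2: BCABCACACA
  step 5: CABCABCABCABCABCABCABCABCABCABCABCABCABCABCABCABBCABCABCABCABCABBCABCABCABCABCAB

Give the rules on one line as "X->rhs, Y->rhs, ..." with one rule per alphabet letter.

A->CAB, B->CA, C->B

  step 1 ⇒ step 2: CABBB ⇒ B·CAB·CA·CA·CA
    A ↦ CAB
    B ↦ CA
    C ↦ B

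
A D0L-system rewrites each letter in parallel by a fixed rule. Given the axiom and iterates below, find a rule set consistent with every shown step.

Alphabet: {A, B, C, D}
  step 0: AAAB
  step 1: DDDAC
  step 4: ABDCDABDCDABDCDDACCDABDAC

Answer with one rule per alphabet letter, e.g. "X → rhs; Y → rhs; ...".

A->D, B->AC, C->CD, D->AB

  step 0 ⇒ step 1: AAAB ⇒ D·D·D·AC
    A ↦ D
    B ↦ AC
    C ↦ CD  (constrained at step 1)
    D ↦ AB  (constrained at step 1)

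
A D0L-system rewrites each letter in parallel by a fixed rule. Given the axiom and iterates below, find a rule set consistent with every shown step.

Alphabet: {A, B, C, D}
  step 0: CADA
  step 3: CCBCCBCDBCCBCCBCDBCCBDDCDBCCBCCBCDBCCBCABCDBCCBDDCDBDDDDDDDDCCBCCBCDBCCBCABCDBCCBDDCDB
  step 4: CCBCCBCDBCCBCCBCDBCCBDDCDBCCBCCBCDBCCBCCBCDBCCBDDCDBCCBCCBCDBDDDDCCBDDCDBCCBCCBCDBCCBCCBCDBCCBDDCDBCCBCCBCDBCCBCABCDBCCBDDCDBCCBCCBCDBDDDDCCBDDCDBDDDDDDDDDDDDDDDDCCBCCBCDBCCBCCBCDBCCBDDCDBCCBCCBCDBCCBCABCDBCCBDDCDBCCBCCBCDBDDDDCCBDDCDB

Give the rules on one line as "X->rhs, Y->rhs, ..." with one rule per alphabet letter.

  step 3 ⇒ step 4: CCBCCBCDBCCBCCBCDBCCBDDCDBCCBCCBCDBCCBCABCDBCCBDDCDBDDDDDDDDCCBCCBCDBCCBCABCDBCCBDDCDB ⇒ CCB·CCB·CDB·CCB·CCB·CDB·CCB·DD·CDB·CCB·CCB·CDB·CCB·CCB·CDB·CCB·DD·CDB·CCB·CCB·CDB·DD·DD·CCB·DD·CDB·CCB·CCB·CDB·CCB·CCB·CDB·CCB·DD·CDB·CCB·CCB·CDB·CCB·CAB·CDB·CCB·DD·CDB·CCB·CCB·CDB·DD·DD·CCB·DD·CDB·DD·DD·DD·DD·DD·DD·DD·DD·CCB·CCB·CDB·CCB·CCB·CDB·CCB·DD·CDB·CCB·CCB·CDB·CCB·CAB·CDB·CCB·DD·CDB·CCB·CCB·CDB·DD·DD·CCB·DD·CDB
    A ↦ CAB
    B ↦ CDB
    C ↦ CCB
    D ↦ DD

A->CAB, B->CDB, C->CCB, D->DD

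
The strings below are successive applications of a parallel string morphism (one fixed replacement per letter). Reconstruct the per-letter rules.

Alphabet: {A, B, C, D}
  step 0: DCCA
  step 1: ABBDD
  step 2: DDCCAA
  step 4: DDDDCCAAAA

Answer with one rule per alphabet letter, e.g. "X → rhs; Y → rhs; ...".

A->DD, B->C, C->B, D->A

  step 1 ⇒ step 2: ABBDD ⇒ DD·C·C·A·A
    A ↦ DD
    B ↦ C
    D ↦ A
  step 0 ⇒ step 1: DCCA ⇒ A·B·B·DD
    C ↦ B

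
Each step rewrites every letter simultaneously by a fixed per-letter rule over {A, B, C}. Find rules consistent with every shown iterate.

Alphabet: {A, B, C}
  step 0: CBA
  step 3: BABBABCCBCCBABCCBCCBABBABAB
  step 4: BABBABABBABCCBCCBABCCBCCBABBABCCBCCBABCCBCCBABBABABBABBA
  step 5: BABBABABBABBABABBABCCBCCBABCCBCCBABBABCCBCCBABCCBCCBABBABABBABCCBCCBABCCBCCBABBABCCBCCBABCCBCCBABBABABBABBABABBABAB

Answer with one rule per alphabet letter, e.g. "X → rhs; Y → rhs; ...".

  step 4 ⇒ step 5: BABBABABBABCCBCCBABCCBCCBABBABCCBCCBABCCBCCBABBABABBABBA ⇒ BA·B·BA·BA·B·BA·B·BA·BA·B·BA·BCC·BCC·BA·BCC·BCC·BA·B·BA·BCC·BCC·BA·BCC·BCC·BA·B·BA·BA·B·BA·BCC·BCC·BA·BCC·BCC·BA·B·BA·BCC·BCC·BA·BCC·BCC·BA·B·BA·BA·B·BA·B·BA·BA·B·BA·BA·B
    A ↦ B
    B ↦ BA
    C ↦ BCC

A->B, B->BA, C->BCC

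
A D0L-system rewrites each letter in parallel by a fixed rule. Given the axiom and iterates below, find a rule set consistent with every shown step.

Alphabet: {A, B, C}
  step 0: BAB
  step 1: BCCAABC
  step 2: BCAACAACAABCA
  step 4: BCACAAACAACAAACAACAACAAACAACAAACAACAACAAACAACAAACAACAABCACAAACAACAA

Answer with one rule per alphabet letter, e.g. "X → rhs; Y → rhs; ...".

A->CAA, B->BC, C->A

  step 1 ⇒ step 2: BCCAABC ⇒ BC·A·A·CAA·CAA·BC·A
    A ↦ CAA
    B ↦ BC
    C ↦ A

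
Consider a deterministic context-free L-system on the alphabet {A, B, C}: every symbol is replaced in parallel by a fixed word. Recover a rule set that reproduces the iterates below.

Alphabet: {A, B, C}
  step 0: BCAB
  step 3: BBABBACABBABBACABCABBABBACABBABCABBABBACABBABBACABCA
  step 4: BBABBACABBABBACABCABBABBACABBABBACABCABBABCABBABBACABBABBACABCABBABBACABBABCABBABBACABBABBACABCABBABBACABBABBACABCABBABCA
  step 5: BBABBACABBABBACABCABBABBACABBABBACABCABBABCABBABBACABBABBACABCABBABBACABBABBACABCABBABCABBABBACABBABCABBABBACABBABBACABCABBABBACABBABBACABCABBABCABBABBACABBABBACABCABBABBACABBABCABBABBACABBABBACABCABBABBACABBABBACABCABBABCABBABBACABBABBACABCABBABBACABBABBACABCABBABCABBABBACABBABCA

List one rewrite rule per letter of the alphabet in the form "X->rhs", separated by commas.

A->CA, B->BBA, C->B

  step 4 ⇒ step 5: BBABBACABBABBACABCABBABBACABBABBACABCABBABCABBABBACABBABBACABCABBABBACABBABCABBABBACABBABBACABCABBABBACABBABBACABCABBABCA ⇒ BBA·BBA·CA·BBA·BBA·CA·B·CA·BBA·BBA·CA·BBA·BBA·CA·B·CA·BBA·B·CA·BBA·BBA·CA·BBA·BBA·CA·B·CA·BBA·BBA·CA·BBA·BBA·CA·B·CA·BBA·B·CA·BBA·BBA·CA·BBA·B·CA·BBA·BBA·CA·BBA·BBA·CA·B·CA·BBA·BBA·CA·BBA·BBA·CA·B·CA·BBA·B·CA·BBA·BBA·CA·BBA·BBA·CA·B·CA·BBA·BBA·CA·BBA·B·CA·BBA·BBA·CA·BBA·BBA·CA·B·CA·BBA·BBA·CA·BBA·BBA·CA·B·CA·BBA·B·CA·BBA·BBA·CA·BBA·BBA·CA·B·CA·BBA·BBA·CA·BBA·BBA·CA·B·CA·BBA·B·CA·BBA·BBA·CA·BBA·B·CA
    A ↦ CA
    B ↦ BBA
    C ↦ B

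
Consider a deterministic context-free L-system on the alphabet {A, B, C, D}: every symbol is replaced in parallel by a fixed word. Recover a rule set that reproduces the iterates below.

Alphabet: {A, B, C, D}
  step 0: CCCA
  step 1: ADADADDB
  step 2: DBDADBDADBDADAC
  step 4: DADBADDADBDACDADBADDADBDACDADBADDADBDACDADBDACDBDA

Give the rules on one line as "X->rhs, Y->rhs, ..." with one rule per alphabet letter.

A->DB, B->C, C->AD, D->DA

  step 1 ⇒ step 2: ADADADDB ⇒ DB·DA·DB·DA·DB·DA·DA·C
    A ↦ DB
    B ↦ C
    D ↦ DA
  step 0 ⇒ step 1: CCCA ⇒ AD·AD·AD·DB
    C ↦ AD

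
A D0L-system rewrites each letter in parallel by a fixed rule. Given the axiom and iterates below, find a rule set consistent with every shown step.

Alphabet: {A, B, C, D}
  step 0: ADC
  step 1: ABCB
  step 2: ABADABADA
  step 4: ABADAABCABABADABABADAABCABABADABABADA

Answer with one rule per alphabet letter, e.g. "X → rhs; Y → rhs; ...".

  step 1 ⇒ step 2: ABCB ⇒ AB·ADA·B·ADA
    A ↦ AB
    B ↦ ADA
    C ↦ B
  step 0 ⇒ step 1: ADC ⇒ AB·C·B
    D ↦ C

A->AB, B->ADA, C->B, D->C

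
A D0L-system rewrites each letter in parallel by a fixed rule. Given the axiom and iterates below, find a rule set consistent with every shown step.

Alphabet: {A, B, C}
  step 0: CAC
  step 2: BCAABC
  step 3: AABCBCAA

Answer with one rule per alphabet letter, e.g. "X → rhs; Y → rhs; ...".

A->BC, B->A, C->A

  step 2 ⇒ step 3: BCAABC ⇒ A·A·BC·BC·A·A
    A ↦ BC
    B ↦ A
    C ↦ A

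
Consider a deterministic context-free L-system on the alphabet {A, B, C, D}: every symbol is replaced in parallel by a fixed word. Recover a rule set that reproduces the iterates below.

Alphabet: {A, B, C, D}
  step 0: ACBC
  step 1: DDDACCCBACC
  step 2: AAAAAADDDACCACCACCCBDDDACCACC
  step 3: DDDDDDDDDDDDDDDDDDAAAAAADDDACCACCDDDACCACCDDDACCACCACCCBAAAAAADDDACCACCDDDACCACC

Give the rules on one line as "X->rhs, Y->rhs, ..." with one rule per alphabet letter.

  step 2 ⇒ step 3: AAAAAADDDACCACCACCCBDDDACCACC ⇒ DDD·DDD·DDD·DDD·DDD·DDD·AA·AA·AA·DDD·ACC·ACC·DDD·ACC·ACC·DDD·ACC·ACC·ACC·CB·AA·AA·AA·DDD·ACC·ACC·DDD·ACC·ACC
    A ↦ DDD
    B ↦ CB
    C ↦ ACC
    D ↦ AA

A->DDD, B->CB, C->ACC, D->AA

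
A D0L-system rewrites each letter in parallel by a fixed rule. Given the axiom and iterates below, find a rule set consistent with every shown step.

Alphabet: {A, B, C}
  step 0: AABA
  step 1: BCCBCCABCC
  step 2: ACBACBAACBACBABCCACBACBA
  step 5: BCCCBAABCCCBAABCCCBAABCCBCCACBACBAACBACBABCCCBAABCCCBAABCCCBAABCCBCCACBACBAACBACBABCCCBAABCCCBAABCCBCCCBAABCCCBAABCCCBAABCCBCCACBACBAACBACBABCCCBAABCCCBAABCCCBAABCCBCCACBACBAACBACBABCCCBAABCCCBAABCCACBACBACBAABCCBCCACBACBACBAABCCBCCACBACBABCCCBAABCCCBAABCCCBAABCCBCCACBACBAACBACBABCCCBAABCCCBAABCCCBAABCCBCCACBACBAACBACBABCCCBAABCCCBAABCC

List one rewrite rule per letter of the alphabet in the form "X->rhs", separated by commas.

A->BCC, B->A, C->CBA

  step 1 ⇒ step 2: BCCBCCABCC ⇒ A·CBA·CBA·A·CBA·CBA·BCC·A·CBA·CBA
    A ↦ BCC
    B ↦ A
    C ↦ CBA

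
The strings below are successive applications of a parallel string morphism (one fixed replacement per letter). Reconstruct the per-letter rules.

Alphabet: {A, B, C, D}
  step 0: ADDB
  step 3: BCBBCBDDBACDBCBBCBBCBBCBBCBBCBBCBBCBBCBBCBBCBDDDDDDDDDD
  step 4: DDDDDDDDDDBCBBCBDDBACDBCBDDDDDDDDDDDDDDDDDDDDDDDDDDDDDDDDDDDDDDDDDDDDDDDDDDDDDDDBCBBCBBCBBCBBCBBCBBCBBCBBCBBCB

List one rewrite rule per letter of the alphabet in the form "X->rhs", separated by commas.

A->BAC, B->DD, C->D, D->BCB

  step 3 ⇒ step 4: BCBBCBDDBACDBCBBCBBCBBCBBCBBCBBCBBCBBCBBCBBCBDDDDDDDDDD ⇒ DD·D·DD·DD·D·DD·BCB·BCB·DD·BAC·D·BCB·DD·D·DD·DD·D·DD·DD·D·DD·DD·D·DD·DD·D·DD·DD·D·DD·DD·D·DD·DD·D·DD·DD·D·DD·DD·D·DD·DD·D·DD·BCB·BCB·BCB·BCB·BCB·BCB·BCB·BCB·BCB·BCB
    A ↦ BAC
    B ↦ DD
    C ↦ D
    D ↦ BCB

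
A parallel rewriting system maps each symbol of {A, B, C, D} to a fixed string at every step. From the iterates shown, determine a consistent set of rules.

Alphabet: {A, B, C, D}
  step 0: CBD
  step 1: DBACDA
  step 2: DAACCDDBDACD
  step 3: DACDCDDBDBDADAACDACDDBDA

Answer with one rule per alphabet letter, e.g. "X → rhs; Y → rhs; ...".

A->CD, B->AC, C->DB, D->DA

  step 2 ⇒ step 3: DAACCDDBDACD ⇒ DA·CD·CD·DB·DB·DA·DA·AC·DA·CD·DB·DA
    A ↦ CD
    B ↦ AC
    C ↦ DB
    D ↦ DA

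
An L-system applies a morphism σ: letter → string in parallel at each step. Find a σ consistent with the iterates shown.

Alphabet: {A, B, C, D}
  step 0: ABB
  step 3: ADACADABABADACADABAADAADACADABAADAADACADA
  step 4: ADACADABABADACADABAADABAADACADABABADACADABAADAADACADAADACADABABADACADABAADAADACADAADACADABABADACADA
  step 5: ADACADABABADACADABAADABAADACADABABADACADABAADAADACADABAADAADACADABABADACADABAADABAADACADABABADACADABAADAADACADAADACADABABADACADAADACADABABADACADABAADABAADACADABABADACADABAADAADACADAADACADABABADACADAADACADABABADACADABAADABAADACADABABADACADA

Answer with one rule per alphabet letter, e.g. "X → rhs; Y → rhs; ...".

A->ADA, B->BA, C->BAB, D->C

  step 4 ⇒ step 5: ADACADABABADACADABAADABAADACADABABADACADABAADAADACADAADACADABABADACADABAADAADACADAADACADABABADACADA ⇒ ADA·C·ADA·BAB·ADA·C·ADA·BA·ADA·BA·ADA·C·ADA·BAB·ADA·C·ADA·BA·ADA·ADA·C·ADA·BA·ADA·ADA·C·ADA·BAB·ADA·C·ADA·BA·ADA·BA·ADA·C·ADA·BAB·ADA·C·ADA·BA·ADA·ADA·C·ADA·ADA·C·ADA·BAB·ADA·C·ADA·ADA·C·ADA·BAB·ADA·C·ADA·BA·ADA·BA·ADA·C·ADA·BAB·ADA·C·ADA·BA·ADA·ADA·C·ADA·ADA·C·ADA·BAB·ADA·C·ADA·ADA·C·ADA·BAB·ADA·C·ADA·BA·ADA·BA·ADA·C·ADA·BAB·ADA·C·ADA
    A ↦ ADA
    B ↦ BA
    C ↦ BAB
    D ↦ C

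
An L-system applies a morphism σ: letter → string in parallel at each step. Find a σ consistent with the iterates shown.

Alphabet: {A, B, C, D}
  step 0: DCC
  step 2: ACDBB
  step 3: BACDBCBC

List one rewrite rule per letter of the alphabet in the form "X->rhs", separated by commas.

  step 2 ⇒ step 3: ACDBB ⇒ B·A·CD·BC·BC
    A ↦ B
    B ↦ BC
    C ↦ A
    D ↦ CD

A->B, B->BC, C->A, D->CD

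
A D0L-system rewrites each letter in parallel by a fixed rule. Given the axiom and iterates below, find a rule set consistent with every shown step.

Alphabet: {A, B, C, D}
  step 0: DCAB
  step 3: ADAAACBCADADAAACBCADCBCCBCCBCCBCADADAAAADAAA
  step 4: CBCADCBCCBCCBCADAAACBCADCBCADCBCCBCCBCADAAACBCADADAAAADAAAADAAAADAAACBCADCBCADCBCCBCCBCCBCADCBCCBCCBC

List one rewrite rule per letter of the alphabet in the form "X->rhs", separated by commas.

  step 3 ⇒ step 4: ADAAACBCADADAAACBCADCBCCBCCBCCBCADADAAAADAAA ⇒ CBC·AD·CBC·CBC·CBC·A·DAA·A·CBC·AD·CBC·AD·CBC·CBC·CBC·A·DAA·A·CBC·AD·A·DAA·A·A·DAA·A·A·DAA·A·A·DAA·A·CBC·AD·CBC·AD·CBC·CBC·CBC·CBC·AD·CBC·CBC·CBC
    A ↦ CBC
    B ↦ DAA
    C ↦ A
    D ↦ AD

A->CBC, B->DAA, C->A, D->AD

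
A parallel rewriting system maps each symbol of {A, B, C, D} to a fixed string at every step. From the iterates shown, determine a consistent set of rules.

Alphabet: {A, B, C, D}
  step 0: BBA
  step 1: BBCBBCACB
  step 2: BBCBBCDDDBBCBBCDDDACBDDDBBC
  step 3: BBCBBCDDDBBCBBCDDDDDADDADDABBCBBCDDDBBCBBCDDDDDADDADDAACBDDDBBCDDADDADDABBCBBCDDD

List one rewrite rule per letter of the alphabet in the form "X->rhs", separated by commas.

  step 2 ⇒ step 3: BBCBBCDDDBBCBBCDDDACBDDDBBC ⇒ BBC·BBC·DDD·BBC·BBC·DDD·DDA·DDA·DDA·BBC·BBC·DDD·BBC·BBC·DDD·DDA·DDA·DDA·ACB·DDD·BBC·DDA·DDA·DDA·BBC·BBC·DDD
    A ↦ ACB
    B ↦ BBC
    C ↦ DDD
    D ↦ DDA

A->ACB, B->BBC, C->DDD, D->DDA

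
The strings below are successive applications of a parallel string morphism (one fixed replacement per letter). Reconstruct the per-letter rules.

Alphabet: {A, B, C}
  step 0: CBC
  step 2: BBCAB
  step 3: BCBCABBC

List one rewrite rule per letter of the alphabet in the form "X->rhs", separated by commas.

  step 2 ⇒ step 3: BBCAB ⇒ BC·BC·A·B·BC
    A ↦ B
    B ↦ BC
    C ↦ A

A->B, B->BC, C->A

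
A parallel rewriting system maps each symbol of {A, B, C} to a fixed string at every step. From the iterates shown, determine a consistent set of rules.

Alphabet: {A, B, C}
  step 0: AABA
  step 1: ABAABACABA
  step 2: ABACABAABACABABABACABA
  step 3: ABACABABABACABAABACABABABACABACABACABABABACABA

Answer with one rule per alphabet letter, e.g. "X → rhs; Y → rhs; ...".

  step 2 ⇒ step 3: ABACABAABACABABABACABA ⇒ ABA·C·ABA·B·ABA·C·ABA·ABA·C·ABA·B·ABA·C·ABA·C·ABA·C·ABA·B·ABA·C·ABA
    A ↦ ABA
    B ↦ C
    C ↦ B

A->ABA, B->C, C->B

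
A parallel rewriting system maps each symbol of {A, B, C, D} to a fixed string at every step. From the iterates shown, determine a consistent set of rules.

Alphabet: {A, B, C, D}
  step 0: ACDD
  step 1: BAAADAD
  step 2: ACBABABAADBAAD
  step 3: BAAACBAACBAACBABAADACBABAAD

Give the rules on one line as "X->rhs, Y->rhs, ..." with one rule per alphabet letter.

A->BA, B->AC, C->A, D->AD

  step 2 ⇒ step 3: ACBABABAADBAAD ⇒ BA·A·AC·BA·AC·BA·AC·BA·BA·AD·AC·BA·BA·AD
    A ↦ BA
    B ↦ AC
    C ↦ A
    D ↦ AD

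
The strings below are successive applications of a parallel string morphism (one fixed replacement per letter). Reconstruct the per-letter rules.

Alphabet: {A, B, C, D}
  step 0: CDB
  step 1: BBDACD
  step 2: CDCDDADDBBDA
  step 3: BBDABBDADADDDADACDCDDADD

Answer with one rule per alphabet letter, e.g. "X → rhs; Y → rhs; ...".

A->DD, B->CD, C->BB, D->DA

  step 2 ⇒ step 3: CDCDDADDBBDA ⇒ BB·DA·BB·DA·DA·DD·DA·DA·CD·CD·DA·DD
    A ↦ DD
    B ↦ CD
    C ↦ BB
    D ↦ DA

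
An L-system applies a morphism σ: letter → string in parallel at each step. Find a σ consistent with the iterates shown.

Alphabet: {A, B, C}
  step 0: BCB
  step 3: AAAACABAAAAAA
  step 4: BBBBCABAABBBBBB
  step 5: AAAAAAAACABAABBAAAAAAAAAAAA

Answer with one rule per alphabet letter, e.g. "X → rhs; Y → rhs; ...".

A->B, B->AA, C->CA

  step 4 ⇒ step 5: BBBBCABAABBBBBB ⇒ AA·AA·AA·AA·CA·B·AA·B·B·AA·AA·AA·AA·AA·AA
    A ↦ B
    B ↦ AA
    C ↦ CA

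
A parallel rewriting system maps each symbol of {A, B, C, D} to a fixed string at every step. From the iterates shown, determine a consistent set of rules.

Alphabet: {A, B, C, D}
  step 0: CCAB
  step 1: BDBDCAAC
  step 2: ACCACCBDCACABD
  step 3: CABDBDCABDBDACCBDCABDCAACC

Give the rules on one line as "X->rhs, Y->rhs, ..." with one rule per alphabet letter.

A->CA, B->AC, C->BD, D->C

  step 2 ⇒ step 3: ACCACCBDCACABD ⇒ CA·BD·BD·CA·BD·BD·AC·C·BD·CA·BD·CA·AC·C
    A ↦ CA
    B ↦ AC
    C ↦ BD
    D ↦ C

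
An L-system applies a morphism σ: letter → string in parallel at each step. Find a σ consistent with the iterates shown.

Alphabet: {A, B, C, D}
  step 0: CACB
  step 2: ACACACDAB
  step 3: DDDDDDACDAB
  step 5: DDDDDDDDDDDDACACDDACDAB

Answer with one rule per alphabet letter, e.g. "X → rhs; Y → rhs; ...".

  step 2 ⇒ step 3: ACACACDAB ⇒ D·D·D·D·D·D·AC·D·AB
    A ↦ D
    B ↦ AB
    C ↦ D
    D ↦ AC

A->D, B->AB, C->D, D->AC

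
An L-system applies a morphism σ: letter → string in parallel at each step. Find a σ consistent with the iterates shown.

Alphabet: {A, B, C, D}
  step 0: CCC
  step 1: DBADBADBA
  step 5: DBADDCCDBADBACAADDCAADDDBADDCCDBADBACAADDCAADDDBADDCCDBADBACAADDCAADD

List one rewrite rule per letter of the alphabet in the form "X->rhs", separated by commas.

  step 0 ⇒ step 1: CCC ⇒ DBA·DBA·DBA
    C ↦ DBA
    A ↦ D  (constrained at step 1)
    B ↦ AAD  (constrained at step 1)
    D ↦ C  (constrained at step 1)

A->D, B->AAD, C->DBA, D->C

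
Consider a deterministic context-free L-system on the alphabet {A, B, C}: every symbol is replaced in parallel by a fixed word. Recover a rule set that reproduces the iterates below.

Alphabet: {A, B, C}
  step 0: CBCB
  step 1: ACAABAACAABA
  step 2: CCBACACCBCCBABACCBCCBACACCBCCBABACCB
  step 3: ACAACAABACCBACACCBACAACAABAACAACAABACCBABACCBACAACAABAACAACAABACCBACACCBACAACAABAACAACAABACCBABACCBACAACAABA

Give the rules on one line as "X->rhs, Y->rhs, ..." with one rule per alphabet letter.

  step 2 ⇒ step 3: CCBACACCBCCBABACCBCCBACACCBCCBABACCB ⇒ ACA·ACA·ABA·CCB·ACA·CCB·ACA·ACA·ABA·ACA·ACA·ABA·CCB·ABA·CCB·ACA·ACA·ABA·ACA·ACA·ABA·CCB·ACA·CCB·ACA·ACA·ABA·ACA·ACA·ABA·CCB·ABA·CCB·ACA·ACA·ABA
    A ↦ CCB
    B ↦ ABA
    C ↦ ACA

A->CCB, B->ABA, C->ACA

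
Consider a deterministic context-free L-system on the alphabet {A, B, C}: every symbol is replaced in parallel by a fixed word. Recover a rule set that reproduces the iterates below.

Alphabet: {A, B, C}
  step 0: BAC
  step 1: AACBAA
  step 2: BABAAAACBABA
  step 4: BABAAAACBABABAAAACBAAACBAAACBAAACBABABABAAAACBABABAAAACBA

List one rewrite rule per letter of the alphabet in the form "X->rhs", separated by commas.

  step 1 ⇒ step 2: AACBAA ⇒ BA·BA·A·AAC·BA·BA
    A ↦ BA
    B ↦ AAC
    C ↦ A

A->BA, B->AAC, C->A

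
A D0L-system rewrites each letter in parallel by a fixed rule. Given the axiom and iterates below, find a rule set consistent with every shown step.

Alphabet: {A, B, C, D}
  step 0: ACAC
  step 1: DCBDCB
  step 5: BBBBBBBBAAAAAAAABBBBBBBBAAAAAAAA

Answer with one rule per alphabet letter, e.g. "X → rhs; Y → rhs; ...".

  step 0 ⇒ step 1: ACAC ⇒ DC·B·DC·B
    A ↦ DC
    C ↦ B
    B ↦ AA  (constrained at step 1)
    D ↦ B  (constrained at step 1)

A->DC, B->AA, C->B, D->B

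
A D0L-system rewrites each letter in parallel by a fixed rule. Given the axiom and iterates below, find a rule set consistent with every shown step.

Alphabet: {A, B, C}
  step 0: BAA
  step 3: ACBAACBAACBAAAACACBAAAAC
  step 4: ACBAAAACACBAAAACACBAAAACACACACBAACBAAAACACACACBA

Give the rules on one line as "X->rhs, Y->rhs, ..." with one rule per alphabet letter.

  step 3 ⇒ step 4: ACBAACBAACBAAAACACBAAAAC ⇒ AC·BA·AA·AC·AC·BA·AA·AC·AC·BA·AA·AC·AC·AC·AC·BA·AC·BA·AA·AC·AC·AC·AC·BA
    A ↦ AC
    B ↦ AA
    C ↦ BA

A->AC, B->AA, C->BA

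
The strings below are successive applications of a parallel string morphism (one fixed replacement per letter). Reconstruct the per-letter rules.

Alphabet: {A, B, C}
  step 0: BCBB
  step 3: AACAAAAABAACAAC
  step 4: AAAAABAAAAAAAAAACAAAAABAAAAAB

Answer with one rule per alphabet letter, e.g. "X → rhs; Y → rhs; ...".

A->AA, B->C, C->AB

  step 3 ⇒ step 4: AACAAAAABAACAAC ⇒ AA·AA·AB·AA·AA·AA·AA·AA·C·AA·AA·AB·AA·AA·AB
    A ↦ AA
    B ↦ C
    C ↦ AB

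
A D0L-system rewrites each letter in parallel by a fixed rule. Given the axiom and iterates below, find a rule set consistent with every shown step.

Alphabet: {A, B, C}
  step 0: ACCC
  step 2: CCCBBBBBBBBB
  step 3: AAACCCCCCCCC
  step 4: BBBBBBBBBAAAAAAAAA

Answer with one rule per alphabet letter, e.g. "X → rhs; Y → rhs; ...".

  step 3 ⇒ step 4: AAACCCCCCCCC ⇒ BBB·BBB·BBB·A·A·A·A·A·A·A·A·A
    A ↦ BBB
    C ↦ A
  step 2 ⇒ step 3: CCCBBBBBBBBB ⇒ A·A·A·C·C·C·C·C·C·C·C·C
    B ↦ C

A->BBB, B->C, C->A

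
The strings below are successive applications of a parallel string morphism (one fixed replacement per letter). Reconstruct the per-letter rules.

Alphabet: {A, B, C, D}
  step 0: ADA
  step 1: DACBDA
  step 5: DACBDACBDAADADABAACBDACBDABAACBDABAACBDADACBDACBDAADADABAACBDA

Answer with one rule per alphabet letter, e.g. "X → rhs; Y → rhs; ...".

  step 0 ⇒ step 1: ADA ⇒ DA·CB·DA
    A ↦ DA
    D ↦ CB
    B ↦ A  (constrained at step 1)
    C ↦ BA  (constrained at step 1)

A->DA, B->A, C->BA, D->CB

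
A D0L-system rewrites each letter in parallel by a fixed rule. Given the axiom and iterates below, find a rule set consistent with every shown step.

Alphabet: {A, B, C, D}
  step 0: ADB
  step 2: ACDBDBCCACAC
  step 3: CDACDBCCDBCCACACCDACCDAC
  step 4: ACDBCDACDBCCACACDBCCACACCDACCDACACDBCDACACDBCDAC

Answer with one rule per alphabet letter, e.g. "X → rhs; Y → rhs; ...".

  step 3 ⇒ step 4: CDACDBCCDBCCACACCDACCDAC ⇒ AC·DB·CD·AC·DB·CC·AC·AC·DB·CC·AC·AC·CD·AC·CD·AC·AC·DB·CD·AC·AC·DB·CD·AC
    A ↦ CD
    B ↦ CC
    C ↦ AC
    D ↦ DB

A->CD, B->CC, C->AC, D->DB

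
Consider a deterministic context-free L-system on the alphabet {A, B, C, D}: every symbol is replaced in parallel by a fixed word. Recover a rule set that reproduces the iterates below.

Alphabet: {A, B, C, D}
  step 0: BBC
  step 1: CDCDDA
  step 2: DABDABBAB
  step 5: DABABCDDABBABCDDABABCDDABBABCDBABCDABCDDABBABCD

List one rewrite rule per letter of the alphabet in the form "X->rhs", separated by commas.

A->AB, B->CD, C->DA, D->B

  step 1 ⇒ step 2: CDCDDA ⇒ DA·B·DA·B·B·AB
    A ↦ AB
    C ↦ DA
    D ↦ B
  step 0 ⇒ step 1: BBC ⇒ CD·CD·DA
    B ↦ CD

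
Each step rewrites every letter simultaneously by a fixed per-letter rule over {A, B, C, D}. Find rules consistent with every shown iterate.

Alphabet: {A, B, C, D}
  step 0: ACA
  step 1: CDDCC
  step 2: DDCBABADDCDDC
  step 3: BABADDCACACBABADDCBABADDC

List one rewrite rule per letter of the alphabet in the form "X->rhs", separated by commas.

A->C, B->A, C->DDC, D->BA

  step 2 ⇒ step 3: DDCBABADDCDDC ⇒ BA·BA·DDC·A·C·A·C·BA·BA·DDC·BA·BA·DDC
    A ↦ C
    B ↦ A
    C ↦ DDC
    D ↦ BA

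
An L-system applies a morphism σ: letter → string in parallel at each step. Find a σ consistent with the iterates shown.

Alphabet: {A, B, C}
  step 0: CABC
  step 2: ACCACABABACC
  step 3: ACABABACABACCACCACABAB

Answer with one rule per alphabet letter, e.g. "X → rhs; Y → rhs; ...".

A->AC, B->C, C->AB

  step 2 ⇒ step 3: ACCACABABACC ⇒ AC·AB·AB·AC·AB·AC·C·AC·C·AC·AB·AB
    A ↦ AC
    B ↦ C
    C ↦ AB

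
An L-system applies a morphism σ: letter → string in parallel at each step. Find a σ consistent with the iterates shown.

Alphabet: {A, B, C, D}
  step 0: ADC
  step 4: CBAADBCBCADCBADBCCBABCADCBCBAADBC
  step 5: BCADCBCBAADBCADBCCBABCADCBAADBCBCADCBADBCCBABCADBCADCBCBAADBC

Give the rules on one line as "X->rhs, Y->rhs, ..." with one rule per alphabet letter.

A->CB, B->AD, C->BC, D->A

  step 4 ⇒ step 5: CBAADBCBCADCBADBCCBABCADCBCBAADBC ⇒ BC·AD·CB·CB·A·AD·BC·AD·BC·CB·A·BC·AD·CB·A·AD·BC·BC·AD·CB·AD·BC·CB·A·BC·AD·BC·AD·CB·CB·A·AD·BC
    A ↦ CB
    B ↦ AD
    C ↦ BC
    D ↦ A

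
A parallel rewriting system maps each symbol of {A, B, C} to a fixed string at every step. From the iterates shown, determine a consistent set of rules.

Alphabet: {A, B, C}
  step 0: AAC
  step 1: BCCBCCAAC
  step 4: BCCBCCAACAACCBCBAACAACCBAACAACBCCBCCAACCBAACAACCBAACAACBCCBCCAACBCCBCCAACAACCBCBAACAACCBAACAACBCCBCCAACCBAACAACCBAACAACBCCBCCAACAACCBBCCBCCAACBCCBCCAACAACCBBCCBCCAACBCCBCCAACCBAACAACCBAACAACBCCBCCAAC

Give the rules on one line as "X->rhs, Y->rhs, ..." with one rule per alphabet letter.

A->BCC, B->CB, C->AAC

  step 0 ⇒ step 1: AAC ⇒ BCC·BCC·AAC
    A ↦ BCC
    C ↦ AAC
    B ↦ CB  (constrained at step 1)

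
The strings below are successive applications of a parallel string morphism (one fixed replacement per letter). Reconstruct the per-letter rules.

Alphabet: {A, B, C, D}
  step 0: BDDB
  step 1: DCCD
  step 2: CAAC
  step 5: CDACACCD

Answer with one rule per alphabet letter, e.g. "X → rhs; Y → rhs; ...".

  step 1 ⇒ step 2: DCCD ⇒ C·A·A·C
    C ↦ A
    D ↦ C
    A ↦ DB  (constrained at step 2)
  step 0 ⇒ step 1: BDDB ⇒ D·C·C·D
    B ↦ D

A->DB, B->D, C->A, D->C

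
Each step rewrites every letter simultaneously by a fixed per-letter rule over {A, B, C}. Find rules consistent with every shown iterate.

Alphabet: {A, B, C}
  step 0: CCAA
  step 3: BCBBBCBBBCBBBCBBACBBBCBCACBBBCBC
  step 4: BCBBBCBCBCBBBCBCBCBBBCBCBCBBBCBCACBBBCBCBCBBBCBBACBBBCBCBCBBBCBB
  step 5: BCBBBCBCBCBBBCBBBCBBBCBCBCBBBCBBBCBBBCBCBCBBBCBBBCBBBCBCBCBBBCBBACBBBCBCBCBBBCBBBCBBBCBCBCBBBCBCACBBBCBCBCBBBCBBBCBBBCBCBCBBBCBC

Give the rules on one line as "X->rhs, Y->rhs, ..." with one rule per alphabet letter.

  step 4 ⇒ step 5: BCBBBCBCBCBBBCBCBCBBBCBCBCBBBCBCACBBBCBCBCBBBCBBACBBBCBCBCBBBCBB ⇒ BC·BB·BC·BC·BC·BB·BC·BB·BC·BB·BC·BC·BC·BB·BC·BB·BC·BB·BC·BC·BC·BB·BC·BB·BC·BB·BC·BC·BC·BB·BC·BB·AC·BB·BC·BC·BC·BB·BC·BB·BC·BB·BC·BC·BC·BB·BC·BC·AC·BB·BC·BC·BC·BB·BC·BB·BC·BB·BC·BC·BC·BB·BC·BC
    A ↦ AC
    B ↦ BC
    C ↦ BB

A->AC, B->BC, C->BB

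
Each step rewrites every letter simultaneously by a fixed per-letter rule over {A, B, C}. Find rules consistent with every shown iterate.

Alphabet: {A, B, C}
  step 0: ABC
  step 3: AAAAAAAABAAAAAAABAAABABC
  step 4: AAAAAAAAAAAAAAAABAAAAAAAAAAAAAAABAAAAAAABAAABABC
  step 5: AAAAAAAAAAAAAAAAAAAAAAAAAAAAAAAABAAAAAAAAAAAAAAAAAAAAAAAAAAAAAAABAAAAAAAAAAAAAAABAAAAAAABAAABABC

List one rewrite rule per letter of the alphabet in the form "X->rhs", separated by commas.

  step 4 ⇒ step 5: AAAAAAAAAAAAAAAABAAAAAAAAAAAAAAABAAAAAAABAAABABC ⇒ AA·AA·AA·AA·AA·AA·AA·AA·AA·AA·AA·AA·AA·AA·AA·AA·BA·AA·AA·AA·AA·AA·AA·AA·AA·AA·AA·AA·AA·AA·AA·AA·BA·AA·AA·AA·AA·AA·AA·AA·BA·AA·AA·AA·BA·AA·BA·BC
    A ↦ AA
    B ↦ BA
    C ↦ BC

A->AA, B->BA, C->BC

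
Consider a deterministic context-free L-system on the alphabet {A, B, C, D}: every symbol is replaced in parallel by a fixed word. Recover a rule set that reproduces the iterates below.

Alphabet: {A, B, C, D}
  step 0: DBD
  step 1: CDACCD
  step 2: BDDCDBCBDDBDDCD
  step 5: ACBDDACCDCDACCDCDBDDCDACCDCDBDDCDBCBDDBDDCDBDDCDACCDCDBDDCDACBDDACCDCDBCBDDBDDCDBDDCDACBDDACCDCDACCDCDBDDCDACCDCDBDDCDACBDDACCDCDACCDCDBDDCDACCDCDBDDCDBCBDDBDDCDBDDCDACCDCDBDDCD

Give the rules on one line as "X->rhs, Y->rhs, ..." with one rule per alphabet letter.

  step 1 ⇒ step 2: CDACCD ⇒ BDD·CD·BC·BDD·BDD·CD
    A ↦ BC
    C ↦ BDD
    D ↦ CD
  step 0 ⇒ step 1: DBD ⇒ CD·AC·CD
    B ↦ AC

A->BC, B->AC, C->BDD, D->CD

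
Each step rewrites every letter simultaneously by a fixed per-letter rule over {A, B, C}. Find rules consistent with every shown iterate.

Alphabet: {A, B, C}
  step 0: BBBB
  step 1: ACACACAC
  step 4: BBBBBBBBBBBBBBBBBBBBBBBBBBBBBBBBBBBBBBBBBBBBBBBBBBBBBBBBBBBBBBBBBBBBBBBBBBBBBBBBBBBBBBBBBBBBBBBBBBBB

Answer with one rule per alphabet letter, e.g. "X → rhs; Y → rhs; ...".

  step 0 ⇒ step 1: BBBB ⇒ AC·AC·AC·AC
    B ↦ AC
    A ↦ BBB  (constrained at step 1)
    C ↦ BB  (constrained at step 1)

A->BBB, B->AC, C->BB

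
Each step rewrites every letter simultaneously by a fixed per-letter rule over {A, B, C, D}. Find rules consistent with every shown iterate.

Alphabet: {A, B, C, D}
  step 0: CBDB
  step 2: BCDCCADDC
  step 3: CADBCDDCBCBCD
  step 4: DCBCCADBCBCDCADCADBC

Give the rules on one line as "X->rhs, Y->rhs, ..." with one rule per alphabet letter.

A->C, B->CA, C->D, D->BC

  step 3 ⇒ step 4: CADBCDDCBCBCD ⇒ D·C·BC·CA·D·BC·BC·D·CA·D·CA·D·BC
    A ↦ C
    B ↦ CA
    C ↦ D
    D ↦ BC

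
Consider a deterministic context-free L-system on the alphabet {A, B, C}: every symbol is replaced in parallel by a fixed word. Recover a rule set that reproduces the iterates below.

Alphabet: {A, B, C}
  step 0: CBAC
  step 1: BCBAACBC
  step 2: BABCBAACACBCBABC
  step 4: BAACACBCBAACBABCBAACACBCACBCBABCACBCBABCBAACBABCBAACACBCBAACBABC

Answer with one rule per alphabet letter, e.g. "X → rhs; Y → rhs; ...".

A->AC, B->BA, C->BC

  step 1 ⇒ step 2: BCBAACBC ⇒ BA·BC·BA·AC·AC·BC·BA·BC
    A ↦ AC
    B ↦ BA
    C ↦ BC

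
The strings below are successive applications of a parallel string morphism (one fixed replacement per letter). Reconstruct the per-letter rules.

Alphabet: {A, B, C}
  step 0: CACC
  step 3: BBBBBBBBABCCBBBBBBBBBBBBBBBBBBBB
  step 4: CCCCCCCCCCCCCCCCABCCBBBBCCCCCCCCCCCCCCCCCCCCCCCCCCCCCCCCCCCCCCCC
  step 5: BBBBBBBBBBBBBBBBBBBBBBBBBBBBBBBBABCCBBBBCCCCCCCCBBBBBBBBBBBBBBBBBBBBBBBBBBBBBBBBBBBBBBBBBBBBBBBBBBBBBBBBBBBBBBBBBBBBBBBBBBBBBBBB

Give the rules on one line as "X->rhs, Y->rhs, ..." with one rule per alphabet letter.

A->AB, B->CC, C->BB

  step 4 ⇒ step 5: CCCCCCCCCCCCCCCCABCCBBBBCCCCCCCCCCCCCCCCCCCCCCCCCCCCCCCCCCCCCCCC ⇒ BB·BB·BB·BB·BB·BB·BB·BB·BB·BB·BB·BB·BB·BB·BB·BB·AB·CC·BB·BB·CC·CC·CC·CC·BB·BB·BB·BB·BB·BB·BB·BB·BB·BB·BB·BB·BB·BB·BB·BB·BB·BB·BB·BB·BB·BB·BB·BB·BB·BB·BB·BB·BB·BB·BB·BB·BB·BB·BB·BB·BB·BB·BB·BB
    A ↦ AB
    B ↦ CC
    C ↦ BB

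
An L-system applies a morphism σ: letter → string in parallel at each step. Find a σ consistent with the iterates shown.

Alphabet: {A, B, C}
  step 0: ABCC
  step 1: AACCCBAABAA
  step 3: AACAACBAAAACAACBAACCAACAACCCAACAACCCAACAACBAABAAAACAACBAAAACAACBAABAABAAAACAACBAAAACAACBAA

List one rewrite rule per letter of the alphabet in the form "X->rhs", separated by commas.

  step 0 ⇒ step 1: ABCC ⇒ AAC·CC·BAA·BAA
    A ↦ AAC
    B ↦ CC
    C ↦ BAA

A->AAC, B->CC, C->BAA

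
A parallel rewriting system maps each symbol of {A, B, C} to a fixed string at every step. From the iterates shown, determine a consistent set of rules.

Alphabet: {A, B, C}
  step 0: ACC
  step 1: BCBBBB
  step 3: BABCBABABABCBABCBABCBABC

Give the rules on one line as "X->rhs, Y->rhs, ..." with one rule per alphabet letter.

  step 0 ⇒ step 1: ACC ⇒ BC·BB·BB
    A ↦ BC
    C ↦ BB
    B ↦ BA  (constrained at step 1)

A->BC, B->BA, C->BB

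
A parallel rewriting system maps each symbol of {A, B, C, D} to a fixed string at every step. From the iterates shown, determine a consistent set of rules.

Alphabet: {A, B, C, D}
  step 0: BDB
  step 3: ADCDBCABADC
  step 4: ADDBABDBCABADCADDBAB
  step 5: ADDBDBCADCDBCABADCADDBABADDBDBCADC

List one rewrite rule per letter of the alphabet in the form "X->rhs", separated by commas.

A->AD, B->C, C->AB, D->DB

  step 4 ⇒ step 5: ADDBABDBCABADCADDBAB ⇒ AD·DB·DB·C·AD·C·DB·C·AB·AD·C·AD·DB·AB·AD·DB·DB·C·AD·C
    A ↦ AD
    B ↦ C
    C ↦ AB
    D ↦ DB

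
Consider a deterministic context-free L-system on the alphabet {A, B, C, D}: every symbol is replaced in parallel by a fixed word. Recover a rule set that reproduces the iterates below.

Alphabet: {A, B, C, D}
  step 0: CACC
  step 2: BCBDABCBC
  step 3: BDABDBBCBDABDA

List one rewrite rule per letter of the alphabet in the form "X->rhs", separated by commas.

  step 2 ⇒ step 3: BCBDABCBC ⇒ BD·A·BD·B·BC·BD·A·BD·A
    A ↦ BC
    B ↦ BD
    C ↦ A
    D ↦ B

A->BC, B->BD, C->A, D->B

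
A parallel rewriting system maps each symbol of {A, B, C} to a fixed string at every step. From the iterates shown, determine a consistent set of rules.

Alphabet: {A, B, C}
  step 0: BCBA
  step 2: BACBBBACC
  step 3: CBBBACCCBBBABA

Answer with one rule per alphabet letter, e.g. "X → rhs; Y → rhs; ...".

A->BB, B->C, C->BA

  step 2 ⇒ step 3: BACBBBACC ⇒ C·BB·BA·C·C·C·BB·BA·BA
    A ↦ BB
    B ↦ C
    C ↦ BA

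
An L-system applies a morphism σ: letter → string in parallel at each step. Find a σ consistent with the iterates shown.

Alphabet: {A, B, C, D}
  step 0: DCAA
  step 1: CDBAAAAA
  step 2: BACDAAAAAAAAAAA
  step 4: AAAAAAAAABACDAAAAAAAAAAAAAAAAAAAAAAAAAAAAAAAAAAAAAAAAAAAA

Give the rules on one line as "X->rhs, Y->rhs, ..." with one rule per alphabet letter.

A->AA, B->A, C->BA, D->CD

  step 1 ⇒ step 2: CDBAAAAA ⇒ BA·CD·A·AA·AA·AA·AA·AA
    A ↦ AA
    B ↦ A
    C ↦ BA
    D ↦ CD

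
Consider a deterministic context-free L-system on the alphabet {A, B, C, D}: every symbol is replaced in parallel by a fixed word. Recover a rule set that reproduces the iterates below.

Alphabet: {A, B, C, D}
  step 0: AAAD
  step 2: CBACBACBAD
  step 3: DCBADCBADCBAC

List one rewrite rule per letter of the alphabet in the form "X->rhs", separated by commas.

  step 2 ⇒ step 3: CBACBACBAD ⇒ D·C·BA·D·C·BA·D·C·BA·C
    A ↦ BA
    B ↦ C
    C ↦ D
    D ↦ C

A->BA, B->C, C->D, D->C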